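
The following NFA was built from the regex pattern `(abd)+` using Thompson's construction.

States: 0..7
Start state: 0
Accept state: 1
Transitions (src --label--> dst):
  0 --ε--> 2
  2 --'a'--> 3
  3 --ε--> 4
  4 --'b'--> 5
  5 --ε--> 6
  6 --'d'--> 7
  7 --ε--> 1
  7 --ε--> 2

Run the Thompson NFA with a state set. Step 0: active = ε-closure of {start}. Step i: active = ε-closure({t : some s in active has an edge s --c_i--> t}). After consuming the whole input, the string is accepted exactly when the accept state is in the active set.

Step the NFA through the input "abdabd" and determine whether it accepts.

Answer: ACCEPT

Trace:
initial (ε-close {0}): {0,2}
'a' @ 1: {3,4}
'b' @ 2: {5,6}
'd' @ 3: {1,2,7}  ✓accept
'a' @ 4: {3,4}
'b' @ 5: {5,6}
'd' @ 6: {1,2,7}  ✓accept
end set {1,2,7} — state 1 in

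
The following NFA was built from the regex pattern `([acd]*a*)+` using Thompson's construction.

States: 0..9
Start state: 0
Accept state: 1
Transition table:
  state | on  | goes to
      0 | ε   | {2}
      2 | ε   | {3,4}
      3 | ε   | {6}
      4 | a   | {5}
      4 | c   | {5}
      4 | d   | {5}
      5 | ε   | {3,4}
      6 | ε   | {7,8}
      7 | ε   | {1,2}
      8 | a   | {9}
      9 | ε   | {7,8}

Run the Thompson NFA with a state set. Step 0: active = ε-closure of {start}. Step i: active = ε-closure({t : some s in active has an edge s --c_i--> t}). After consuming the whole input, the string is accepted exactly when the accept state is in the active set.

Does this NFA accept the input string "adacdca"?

start: ε-closure({0}) = {0,1,2,3,4,6,7,8}
'a' @ 1: {1,2,3,4,5,6,7,8,9}  ✓accept
'd' @ 2: {1,2,3,4,5,6,7,8}  ✓accept
'a' @ 3: {1,2,3,4,5,6,7,8,9}  ✓accept
'c' @ 4: {1,2,3,4,5,6,7,8}  ✓accept
'd' @ 5: {1,2,3,4,5,6,7,8}  ✓accept
'c' @ 6: {1,2,3,4,5,6,7,8}  ✓accept
'a' @ 7: {1,2,3,4,5,6,7,8,9}  ✓accept
after full input: {1,2,3,4,5,6,7,8,9}  (accept=1 in)

Answer: ACCEPT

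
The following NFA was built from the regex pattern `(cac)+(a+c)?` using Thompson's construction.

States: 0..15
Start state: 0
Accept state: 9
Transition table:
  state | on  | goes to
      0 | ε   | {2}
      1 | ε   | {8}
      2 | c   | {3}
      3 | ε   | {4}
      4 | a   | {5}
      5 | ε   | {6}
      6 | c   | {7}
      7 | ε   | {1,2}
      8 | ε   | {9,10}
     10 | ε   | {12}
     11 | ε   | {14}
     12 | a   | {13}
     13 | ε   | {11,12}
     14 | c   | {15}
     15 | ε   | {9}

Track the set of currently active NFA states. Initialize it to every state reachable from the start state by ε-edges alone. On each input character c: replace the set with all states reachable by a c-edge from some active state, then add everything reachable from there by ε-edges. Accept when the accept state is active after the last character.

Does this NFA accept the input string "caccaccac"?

Answer: ACCEPT

Steps:
S₀ = ε-closure({0}) = {0,2}
'c' @ 1: {3,4}
'a' @ 2: {5,6}
'c' @ 3: {1,2,7,8,9,10,12}  [accepting]
'c' @ 4: {3,4}
'a' @ 5: {5,6}
'c' @ 6: {1,2,7,8,9,10,12}  [accepting]
'c' @ 7: {3,4}
'a' @ 8: {5,6}
'c' @ 9: {1,2,7,8,9,10,12}  [accepting]
final: {1,2,7,8,9,10,12}; accept 9 in set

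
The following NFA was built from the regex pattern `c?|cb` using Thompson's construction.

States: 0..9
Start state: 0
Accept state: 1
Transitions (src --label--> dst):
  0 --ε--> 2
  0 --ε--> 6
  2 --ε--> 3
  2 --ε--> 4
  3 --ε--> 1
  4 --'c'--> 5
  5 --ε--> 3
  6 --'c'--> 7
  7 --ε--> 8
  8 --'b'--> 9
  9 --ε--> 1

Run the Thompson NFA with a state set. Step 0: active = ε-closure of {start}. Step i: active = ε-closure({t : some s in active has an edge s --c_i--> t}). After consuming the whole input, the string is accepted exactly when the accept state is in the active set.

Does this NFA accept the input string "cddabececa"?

Answer: REJECT

Derivation:
start: ε-closure({0}) = {0,1,2,3,4,6}
'c' @ 1: {1,3,5,7,8}  ✓accept
'd' @ 2: {}  — dead — no transitions
rest 'dabececa' ignored (set empty)
final: {}; accept 1 not in set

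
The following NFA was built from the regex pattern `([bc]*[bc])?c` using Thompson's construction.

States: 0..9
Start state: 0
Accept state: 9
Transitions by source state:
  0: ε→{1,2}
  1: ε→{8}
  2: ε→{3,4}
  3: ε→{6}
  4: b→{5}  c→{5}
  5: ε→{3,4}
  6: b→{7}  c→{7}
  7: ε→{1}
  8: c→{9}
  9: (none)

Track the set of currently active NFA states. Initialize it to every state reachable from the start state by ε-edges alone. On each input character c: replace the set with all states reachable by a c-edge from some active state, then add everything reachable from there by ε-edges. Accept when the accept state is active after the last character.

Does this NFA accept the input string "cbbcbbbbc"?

initial (ε-close {0}): {0,1,2,3,4,6,8}
'c' @ 1: {1,3,4,5,6,7,8,9}  [accepting]
'b' @ 2: {1,3,4,5,6,7,8}
'b' @ 3: {1,3,4,5,6,7,8}
'c' @ 4: {1,3,4,5,6,7,8,9}  [accepting]
'b' @ 5: {1,3,4,5,6,7,8}
'b' @ 6: {1,3,4,5,6,7,8}
'b' @ 7: {1,3,4,5,6,7,8}
'b' @ 8: {1,3,4,5,6,7,8}
'c' @ 9: {1,3,4,5,6,7,8,9}  [accepting]
end set {1,3,4,5,6,7,8,9} — state 9 in

Answer: ACCEPT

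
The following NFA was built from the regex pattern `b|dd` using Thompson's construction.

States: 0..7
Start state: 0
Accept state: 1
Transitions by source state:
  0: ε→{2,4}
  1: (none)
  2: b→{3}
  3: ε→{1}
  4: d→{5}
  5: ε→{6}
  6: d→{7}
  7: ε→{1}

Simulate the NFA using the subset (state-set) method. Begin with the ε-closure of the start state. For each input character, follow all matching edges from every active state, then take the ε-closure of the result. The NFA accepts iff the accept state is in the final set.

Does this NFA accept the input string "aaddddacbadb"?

Answer: REJECT

Derivation:
initial (ε-close {0}): {0,2,4}
'a' @ 1: {}  — state set empty
rest 'addddacbadb' ignored (set empty)
end set {} — state 1 not in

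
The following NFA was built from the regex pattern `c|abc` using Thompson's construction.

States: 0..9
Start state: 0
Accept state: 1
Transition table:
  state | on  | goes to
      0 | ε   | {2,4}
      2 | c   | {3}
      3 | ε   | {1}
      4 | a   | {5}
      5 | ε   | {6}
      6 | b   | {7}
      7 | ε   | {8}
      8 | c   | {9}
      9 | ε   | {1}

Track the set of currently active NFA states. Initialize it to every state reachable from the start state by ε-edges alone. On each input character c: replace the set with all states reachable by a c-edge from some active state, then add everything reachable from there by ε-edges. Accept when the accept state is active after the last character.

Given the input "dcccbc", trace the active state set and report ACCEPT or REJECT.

Answer: REJECT

Steps:
initial (ε-close {0}): {0,2,4}
'd' @ 1: {}  — no active states
rest 'cccbc' ignored (set empty)
final: {}; accept 1 not in set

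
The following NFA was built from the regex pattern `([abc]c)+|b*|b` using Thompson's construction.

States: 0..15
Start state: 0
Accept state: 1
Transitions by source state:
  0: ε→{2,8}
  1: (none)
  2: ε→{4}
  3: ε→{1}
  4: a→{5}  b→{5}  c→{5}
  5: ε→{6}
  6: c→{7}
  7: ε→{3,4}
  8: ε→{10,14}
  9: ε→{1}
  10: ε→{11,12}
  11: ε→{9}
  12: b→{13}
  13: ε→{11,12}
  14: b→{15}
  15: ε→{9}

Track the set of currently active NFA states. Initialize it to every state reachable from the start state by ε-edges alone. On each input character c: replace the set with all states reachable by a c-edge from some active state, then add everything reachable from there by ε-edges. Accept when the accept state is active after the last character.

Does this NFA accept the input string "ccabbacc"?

start: ε-closure({0}) = {0,1,2,4,8,9,10,11,12,14}
'c' @ 1: {5,6}
'c' @ 2: {1,3,4,7}  ✓accept
'a' @ 3: {5,6}
'b' @ 4: {}  — dead — no transitions
rest 'bacc' ignored (set empty)
after full input: {}  (accept=1 not in)

Answer: REJECT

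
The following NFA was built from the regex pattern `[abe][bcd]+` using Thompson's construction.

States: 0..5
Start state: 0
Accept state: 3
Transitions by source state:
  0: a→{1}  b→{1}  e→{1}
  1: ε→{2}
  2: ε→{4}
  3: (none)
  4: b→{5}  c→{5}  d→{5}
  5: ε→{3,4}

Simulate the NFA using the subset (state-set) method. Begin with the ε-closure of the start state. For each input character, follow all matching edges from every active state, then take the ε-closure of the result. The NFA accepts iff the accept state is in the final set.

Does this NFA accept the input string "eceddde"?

Answer: REJECT

Steps:
S₀ = ε-closure({0}) = {0}
'e' @ 1: {1,2,4}
'c' @ 2: {3,4,5}  ✓accept
'e' @ 3: {}  — no active states
rest 'ddde' ignored (set empty)
final: {}; accept 3 not in set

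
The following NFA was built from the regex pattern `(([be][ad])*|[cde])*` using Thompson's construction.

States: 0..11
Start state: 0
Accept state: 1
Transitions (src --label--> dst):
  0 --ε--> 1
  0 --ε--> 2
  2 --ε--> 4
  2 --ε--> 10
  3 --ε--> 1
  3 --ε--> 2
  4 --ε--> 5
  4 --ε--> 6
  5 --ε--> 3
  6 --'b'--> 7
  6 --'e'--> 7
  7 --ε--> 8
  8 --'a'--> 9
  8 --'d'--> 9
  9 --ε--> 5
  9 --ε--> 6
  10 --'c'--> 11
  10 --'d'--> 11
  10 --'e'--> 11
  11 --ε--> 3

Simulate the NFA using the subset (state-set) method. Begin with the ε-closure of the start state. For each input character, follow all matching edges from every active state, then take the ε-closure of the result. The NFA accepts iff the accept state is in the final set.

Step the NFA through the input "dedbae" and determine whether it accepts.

Answer: ACCEPT

Derivation:
start: ε-closure({0}) = {0,1,2,3,4,5,6,10}
'd' @ 1: {1,2,3,4,5,6,10,11}  [accepting]
'e' @ 2: {1,2,3,4,5,6,7,8,10,11}  [accepting]
'd' @ 3: {1,2,3,4,5,6,9,10,11}  [accepting]
'b' @ 4: {7,8}
'a' @ 5: {1,2,3,4,5,6,9,10}  [accepting]
'e' @ 6: {1,2,3,4,5,6,7,8,10,11}  [accepting]
end set {1,2,3,4,5,6,7,8,10,11} — state 1 in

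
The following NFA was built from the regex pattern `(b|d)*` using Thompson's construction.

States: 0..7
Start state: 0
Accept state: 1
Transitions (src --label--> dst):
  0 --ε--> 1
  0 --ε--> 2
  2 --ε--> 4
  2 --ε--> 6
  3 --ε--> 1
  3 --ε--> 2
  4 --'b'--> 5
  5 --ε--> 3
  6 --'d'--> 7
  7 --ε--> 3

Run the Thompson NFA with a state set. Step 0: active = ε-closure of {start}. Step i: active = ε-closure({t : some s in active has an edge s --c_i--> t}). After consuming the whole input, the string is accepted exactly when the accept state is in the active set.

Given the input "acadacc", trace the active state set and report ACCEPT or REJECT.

S₀ = ε-closure({0}) = {0,1,2,4,6}
'a' @ 1: {}  — dead — no transitions
rest 'cadacc' ignored (set empty)
final: {}; accept 1 not in set

Answer: REJECT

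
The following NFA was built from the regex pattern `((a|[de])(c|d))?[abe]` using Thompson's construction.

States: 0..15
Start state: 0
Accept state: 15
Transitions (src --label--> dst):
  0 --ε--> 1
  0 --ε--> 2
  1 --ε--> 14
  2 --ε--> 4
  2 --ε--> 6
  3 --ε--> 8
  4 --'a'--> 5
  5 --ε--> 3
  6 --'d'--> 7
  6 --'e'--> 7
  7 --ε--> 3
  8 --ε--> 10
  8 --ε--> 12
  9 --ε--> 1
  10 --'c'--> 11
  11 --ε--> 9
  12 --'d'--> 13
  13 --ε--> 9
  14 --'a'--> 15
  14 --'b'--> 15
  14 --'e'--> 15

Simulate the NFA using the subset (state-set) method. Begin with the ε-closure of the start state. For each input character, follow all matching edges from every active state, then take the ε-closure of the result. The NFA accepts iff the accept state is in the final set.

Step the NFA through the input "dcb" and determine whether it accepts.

S₀ = ε-closure({0}) = {0,1,2,4,6,14}
'd' @ 1: {3,7,8,10,12}
'c' @ 2: {1,9,11,14}
'b' @ 3: {15}  (accept∈set)
end set {15} — state 15 in

Answer: ACCEPT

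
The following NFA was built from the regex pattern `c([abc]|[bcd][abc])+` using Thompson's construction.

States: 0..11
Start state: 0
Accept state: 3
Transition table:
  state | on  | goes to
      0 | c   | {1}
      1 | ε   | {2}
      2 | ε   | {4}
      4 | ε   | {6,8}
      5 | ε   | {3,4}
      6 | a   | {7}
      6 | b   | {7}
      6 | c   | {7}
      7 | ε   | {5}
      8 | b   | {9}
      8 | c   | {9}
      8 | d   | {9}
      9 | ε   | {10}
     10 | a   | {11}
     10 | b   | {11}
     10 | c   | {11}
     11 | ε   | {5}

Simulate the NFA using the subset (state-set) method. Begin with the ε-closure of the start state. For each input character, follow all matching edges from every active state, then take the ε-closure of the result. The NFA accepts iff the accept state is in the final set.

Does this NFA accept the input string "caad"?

initial (ε-close {0}): {0}
'c' @ 1: {1,2,4,6,8}
'a' @ 2: {3,4,5,6,7,8}  (accept∈set)
'a' @ 3: {3,4,5,6,7,8}  (accept∈set)
'd' @ 4: {9,10}
final: {9,10}; accept 3 not in set

Answer: REJECT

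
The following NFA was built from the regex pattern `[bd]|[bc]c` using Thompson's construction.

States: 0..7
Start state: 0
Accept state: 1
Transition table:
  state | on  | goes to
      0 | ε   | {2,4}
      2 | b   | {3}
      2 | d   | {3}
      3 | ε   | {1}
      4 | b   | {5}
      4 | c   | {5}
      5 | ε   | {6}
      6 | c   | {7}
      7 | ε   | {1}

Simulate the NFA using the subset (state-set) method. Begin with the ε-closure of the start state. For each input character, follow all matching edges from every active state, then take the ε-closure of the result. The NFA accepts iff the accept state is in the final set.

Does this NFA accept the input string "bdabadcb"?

initial (ε-close {0}): {0,2,4}
'b' @ 1: {1,3,5,6}  [accepting]
'd' @ 2: {}  — state set empty
rest 'abadcb' ignored (set empty)
end set {} — state 1 not in

Answer: REJECT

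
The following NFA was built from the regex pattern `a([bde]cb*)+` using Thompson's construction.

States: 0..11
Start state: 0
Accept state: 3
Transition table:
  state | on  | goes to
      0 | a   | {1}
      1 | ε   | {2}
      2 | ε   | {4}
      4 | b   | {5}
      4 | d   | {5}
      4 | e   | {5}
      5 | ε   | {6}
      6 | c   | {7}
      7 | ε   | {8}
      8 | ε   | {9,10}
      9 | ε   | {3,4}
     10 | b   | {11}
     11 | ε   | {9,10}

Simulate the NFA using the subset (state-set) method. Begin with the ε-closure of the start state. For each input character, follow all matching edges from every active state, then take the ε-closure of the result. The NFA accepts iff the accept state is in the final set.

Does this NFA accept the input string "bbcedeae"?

initial (ε-close {0}): {0}
'b' @ 1: {}  — state set empty
rest 'bcedeae' ignored (set empty)
final: {}; accept 3 not in set

Answer: REJECT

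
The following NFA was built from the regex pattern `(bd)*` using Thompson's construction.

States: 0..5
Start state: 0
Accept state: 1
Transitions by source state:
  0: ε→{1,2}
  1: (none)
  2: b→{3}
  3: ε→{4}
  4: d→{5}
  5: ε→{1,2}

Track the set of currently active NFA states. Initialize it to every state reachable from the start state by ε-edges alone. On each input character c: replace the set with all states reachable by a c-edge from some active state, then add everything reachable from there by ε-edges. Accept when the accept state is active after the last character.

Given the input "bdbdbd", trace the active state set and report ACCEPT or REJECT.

Answer: ACCEPT

Trace:
initial (ε-close {0}): {0,1,2}
'b' @ 1: {3,4}
'd' @ 2: {1,2,5}  ✓accept
'b' @ 3: {3,4}
'd' @ 4: {1,2,5}  ✓accept
'b' @ 5: {3,4}
'd' @ 6: {1,2,5}  ✓accept
final: {1,2,5}; accept 1 in set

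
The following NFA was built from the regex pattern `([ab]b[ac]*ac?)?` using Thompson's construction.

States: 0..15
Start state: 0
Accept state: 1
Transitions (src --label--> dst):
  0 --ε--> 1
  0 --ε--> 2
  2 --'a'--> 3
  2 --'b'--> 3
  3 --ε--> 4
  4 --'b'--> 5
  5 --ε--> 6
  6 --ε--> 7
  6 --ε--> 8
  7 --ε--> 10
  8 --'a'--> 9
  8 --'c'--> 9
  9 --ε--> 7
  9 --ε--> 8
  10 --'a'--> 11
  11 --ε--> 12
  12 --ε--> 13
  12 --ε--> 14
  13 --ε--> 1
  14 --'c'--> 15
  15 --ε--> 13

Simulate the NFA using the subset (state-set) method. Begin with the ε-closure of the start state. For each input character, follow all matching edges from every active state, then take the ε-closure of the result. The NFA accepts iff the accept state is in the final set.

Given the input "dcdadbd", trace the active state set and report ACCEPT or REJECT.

S₀ = ε-closure({0}) = {0,1,2}
'd' @ 1: {}  — dead — no transitions
rest 'cdadbd' ignored (set empty)
end set {} — state 1 not in

Answer: REJECT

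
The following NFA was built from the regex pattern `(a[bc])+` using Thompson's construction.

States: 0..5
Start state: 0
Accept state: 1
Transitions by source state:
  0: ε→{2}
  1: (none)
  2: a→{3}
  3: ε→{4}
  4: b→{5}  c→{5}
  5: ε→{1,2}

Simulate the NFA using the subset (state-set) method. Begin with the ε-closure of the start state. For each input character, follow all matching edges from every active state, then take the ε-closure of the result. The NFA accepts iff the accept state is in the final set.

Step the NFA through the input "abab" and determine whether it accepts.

Answer: ACCEPT

Trace:
S₀ = ε-closure({0}) = {0,2}
'a' @ 1: {3,4}
'b' @ 2: {1,2,5}  [accepting]
'a' @ 3: {3,4}
'b' @ 4: {1,2,5}  [accepting]
after full input: {1,2,5}  (accept=1 in)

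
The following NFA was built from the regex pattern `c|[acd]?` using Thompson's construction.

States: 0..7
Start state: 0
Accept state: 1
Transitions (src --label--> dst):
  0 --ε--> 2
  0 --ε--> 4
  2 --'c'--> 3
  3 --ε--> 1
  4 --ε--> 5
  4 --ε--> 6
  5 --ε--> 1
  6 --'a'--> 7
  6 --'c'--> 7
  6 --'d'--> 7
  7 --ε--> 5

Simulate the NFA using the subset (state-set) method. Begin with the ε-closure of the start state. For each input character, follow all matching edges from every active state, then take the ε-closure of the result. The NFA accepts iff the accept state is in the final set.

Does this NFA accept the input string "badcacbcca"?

Answer: REJECT

Steps:
start: ε-closure({0}) = {0,1,2,4,5,6}
'b' @ 1: {}  — dead — no transitions
rest 'adcacbcca' ignored (set empty)
after full input: {}  (accept=1 not in)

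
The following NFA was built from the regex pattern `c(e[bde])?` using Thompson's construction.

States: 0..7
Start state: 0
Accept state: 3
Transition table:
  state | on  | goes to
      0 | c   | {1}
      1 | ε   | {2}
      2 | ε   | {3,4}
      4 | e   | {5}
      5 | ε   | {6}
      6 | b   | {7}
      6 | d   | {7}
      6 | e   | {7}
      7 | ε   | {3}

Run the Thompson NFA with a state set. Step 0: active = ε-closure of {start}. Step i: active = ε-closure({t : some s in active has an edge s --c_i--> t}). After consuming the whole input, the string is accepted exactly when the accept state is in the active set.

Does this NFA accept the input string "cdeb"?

S₀ = ε-closure({0}) = {0}
'c' @ 1: {1,2,3,4}  [accepting]
'd' @ 2: {}  — state set empty
rest 'eb' ignored (set empty)
final: {}; accept 3 not in set

Answer: REJECT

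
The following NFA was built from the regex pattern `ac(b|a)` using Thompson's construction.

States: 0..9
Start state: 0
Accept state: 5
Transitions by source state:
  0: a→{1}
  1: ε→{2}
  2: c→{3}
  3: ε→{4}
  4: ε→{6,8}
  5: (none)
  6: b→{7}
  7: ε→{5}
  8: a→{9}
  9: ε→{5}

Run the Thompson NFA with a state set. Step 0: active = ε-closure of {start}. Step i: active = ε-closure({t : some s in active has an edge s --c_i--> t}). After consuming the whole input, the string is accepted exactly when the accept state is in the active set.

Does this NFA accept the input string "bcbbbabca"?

Answer: REJECT

Trace:
S₀ = ε-closure({0}) = {0}
'b' @ 1: {}  — state set empty
rest 'cbbbabca' ignored (set empty)
end set {} — state 5 not in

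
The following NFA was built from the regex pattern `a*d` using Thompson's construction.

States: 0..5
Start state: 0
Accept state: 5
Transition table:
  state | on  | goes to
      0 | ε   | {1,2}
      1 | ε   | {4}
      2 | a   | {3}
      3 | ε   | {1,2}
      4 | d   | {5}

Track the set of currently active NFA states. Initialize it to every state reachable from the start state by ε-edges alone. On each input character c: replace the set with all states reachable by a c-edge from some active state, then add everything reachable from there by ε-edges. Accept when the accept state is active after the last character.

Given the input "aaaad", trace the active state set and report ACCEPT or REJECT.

Answer: ACCEPT

Steps:
start: ε-closure({0}) = {0,1,2,4}
'a' @ 1: {1,2,3,4}
'a' @ 2: {1,2,3,4}
'a' @ 3: {1,2,3,4}
'a' @ 4: {1,2,3,4}
'd' @ 5: {5}  [accepting]
end set {5} — state 5 in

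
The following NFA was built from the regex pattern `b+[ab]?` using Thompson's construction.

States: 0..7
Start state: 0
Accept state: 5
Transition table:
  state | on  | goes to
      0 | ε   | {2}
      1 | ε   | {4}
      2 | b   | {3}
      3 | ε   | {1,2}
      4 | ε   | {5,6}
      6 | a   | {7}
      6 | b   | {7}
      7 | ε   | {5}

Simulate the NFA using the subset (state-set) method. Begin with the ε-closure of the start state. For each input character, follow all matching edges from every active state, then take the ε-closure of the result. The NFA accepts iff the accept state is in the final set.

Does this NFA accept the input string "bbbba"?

start: ε-closure({0}) = {0,2}
'b' @ 1: {1,2,3,4,5,6}  (accept∈set)
'b' @ 2: {1,2,3,4,5,6,7}  (accept∈set)
'b' @ 3: {1,2,3,4,5,6,7}  (accept∈set)
'b' @ 4: {1,2,3,4,5,6,7}  (accept∈set)
'a' @ 5: {5,7}  (accept∈set)
final: {5,7}; accept 5 in set

Answer: ACCEPT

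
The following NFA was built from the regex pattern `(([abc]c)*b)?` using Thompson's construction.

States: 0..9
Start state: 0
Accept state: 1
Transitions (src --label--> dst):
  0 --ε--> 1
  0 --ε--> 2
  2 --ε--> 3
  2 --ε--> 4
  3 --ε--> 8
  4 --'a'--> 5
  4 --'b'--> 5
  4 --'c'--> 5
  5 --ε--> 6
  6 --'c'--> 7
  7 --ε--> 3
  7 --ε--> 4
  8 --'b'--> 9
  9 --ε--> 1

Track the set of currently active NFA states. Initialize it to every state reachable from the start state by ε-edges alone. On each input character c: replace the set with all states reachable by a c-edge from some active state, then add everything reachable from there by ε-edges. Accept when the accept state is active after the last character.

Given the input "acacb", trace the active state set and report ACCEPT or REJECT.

Answer: ACCEPT

Steps:
initial (ε-close {0}): {0,1,2,3,4,8}
'a' @ 1: {5,6}
'c' @ 2: {3,4,7,8}
'a' @ 3: {5,6}
'c' @ 4: {3,4,7,8}
'b' @ 5: {1,5,6,9}  ✓accept
final: {1,5,6,9}; accept 1 in set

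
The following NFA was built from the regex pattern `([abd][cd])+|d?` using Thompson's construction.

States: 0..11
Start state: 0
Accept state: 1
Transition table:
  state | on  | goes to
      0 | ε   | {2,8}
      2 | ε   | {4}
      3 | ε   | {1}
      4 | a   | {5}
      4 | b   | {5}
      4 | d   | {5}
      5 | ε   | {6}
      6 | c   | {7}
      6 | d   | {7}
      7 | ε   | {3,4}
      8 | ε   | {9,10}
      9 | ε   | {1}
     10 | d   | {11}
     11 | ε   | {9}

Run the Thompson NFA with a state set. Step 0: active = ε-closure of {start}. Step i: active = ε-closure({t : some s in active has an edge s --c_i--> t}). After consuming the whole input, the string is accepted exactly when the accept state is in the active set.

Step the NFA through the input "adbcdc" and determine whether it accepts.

start: ε-closure({0}) = {0,1,2,4,8,9,10}
'a' @ 1: {5,6}
'd' @ 2: {1,3,4,7}  ✓accept
'b' @ 3: {5,6}
'c' @ 4: {1,3,4,7}  ✓accept
'd' @ 5: {5,6}
'c' @ 6: {1,3,4,7}  ✓accept
end set {1,3,4,7} — state 1 in

Answer: ACCEPT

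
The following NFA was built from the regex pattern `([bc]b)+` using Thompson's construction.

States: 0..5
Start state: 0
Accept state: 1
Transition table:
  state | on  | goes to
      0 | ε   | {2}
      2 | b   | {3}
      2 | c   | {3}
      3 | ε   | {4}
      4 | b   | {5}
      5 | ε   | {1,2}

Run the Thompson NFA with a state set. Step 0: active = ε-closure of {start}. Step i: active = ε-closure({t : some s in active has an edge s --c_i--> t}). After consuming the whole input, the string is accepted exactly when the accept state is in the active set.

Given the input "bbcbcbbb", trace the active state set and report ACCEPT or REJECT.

Answer: ACCEPT

Trace:
S₀ = ε-closure({0}) = {0,2}
'b' @ 1: {3,4}
'b' @ 2: {1,2,5}  ✓accept
'c' @ 3: {3,4}
'b' @ 4: {1,2,5}  ✓accept
'c' @ 5: {3,4}
'b' @ 6: {1,2,5}  ✓accept
'b' @ 7: {3,4}
'b' @ 8: {1,2,5}  ✓accept
after full input: {1,2,5}  (accept=1 in)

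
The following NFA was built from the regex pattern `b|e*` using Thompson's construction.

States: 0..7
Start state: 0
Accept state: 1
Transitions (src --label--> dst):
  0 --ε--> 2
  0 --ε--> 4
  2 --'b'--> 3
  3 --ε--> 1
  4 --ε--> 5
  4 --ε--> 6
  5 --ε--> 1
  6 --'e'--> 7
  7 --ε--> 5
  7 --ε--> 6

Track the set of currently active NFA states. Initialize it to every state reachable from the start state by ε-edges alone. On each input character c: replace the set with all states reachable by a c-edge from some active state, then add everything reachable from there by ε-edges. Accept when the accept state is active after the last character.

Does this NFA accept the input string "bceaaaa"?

Answer: REJECT

Trace:
S₀ = ε-closure({0}) = {0,1,2,4,5,6}
'b' @ 1: {1,3}  [accepting]
'c' @ 2: {}  — dead — no transitions
rest 'eaaaa' ignored (set empty)
final: {}; accept 1 not in set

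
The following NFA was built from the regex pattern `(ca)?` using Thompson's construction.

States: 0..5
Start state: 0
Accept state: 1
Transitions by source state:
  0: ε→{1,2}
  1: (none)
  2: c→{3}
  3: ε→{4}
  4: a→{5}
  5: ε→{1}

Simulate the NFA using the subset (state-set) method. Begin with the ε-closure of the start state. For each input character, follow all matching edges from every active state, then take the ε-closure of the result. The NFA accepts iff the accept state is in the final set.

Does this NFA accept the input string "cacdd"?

initial (ε-close {0}): {0,1,2}
'c' @ 1: {3,4}
'a' @ 2: {1,5}  [accepting]
'c' @ 3: {}  — state set empty
rest 'dd' ignored (set empty)
end set {} — state 1 not in

Answer: REJECT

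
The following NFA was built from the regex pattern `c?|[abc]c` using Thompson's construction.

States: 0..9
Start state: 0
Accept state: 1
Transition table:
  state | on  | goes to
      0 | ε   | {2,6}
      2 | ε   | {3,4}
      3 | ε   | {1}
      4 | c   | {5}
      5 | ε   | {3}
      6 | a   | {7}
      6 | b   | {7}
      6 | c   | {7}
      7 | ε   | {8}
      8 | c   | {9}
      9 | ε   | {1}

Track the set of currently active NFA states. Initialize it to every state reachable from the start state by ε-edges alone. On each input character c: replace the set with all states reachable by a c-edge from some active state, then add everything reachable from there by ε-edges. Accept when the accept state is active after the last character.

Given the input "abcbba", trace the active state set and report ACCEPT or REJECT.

start: ε-closure({0}) = {0,1,2,3,4,6}
'a' @ 1: {7,8}
'b' @ 2: {}  — no active states
rest 'cbba' ignored (set empty)
end set {} — state 1 not in

Answer: REJECT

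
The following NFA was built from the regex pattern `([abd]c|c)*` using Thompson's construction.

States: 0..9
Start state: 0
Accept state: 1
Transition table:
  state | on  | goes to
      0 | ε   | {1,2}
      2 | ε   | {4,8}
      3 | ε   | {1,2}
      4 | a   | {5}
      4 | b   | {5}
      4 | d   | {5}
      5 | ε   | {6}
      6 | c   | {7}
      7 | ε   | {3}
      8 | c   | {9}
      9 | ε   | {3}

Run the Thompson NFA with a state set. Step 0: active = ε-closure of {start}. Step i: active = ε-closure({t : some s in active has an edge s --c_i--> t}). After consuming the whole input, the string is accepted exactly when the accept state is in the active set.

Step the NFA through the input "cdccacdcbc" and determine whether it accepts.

initial (ε-close {0}): {0,1,2,4,8}
'c' @ 1: {1,2,3,4,8,9}  [accepting]
'd' @ 2: {5,6}
'c' @ 3: {1,2,3,4,7,8}  [accepting]
'c' @ 4: {1,2,3,4,8,9}  [accepting]
'a' @ 5: {5,6}
'c' @ 6: {1,2,3,4,7,8}  [accepting]
'd' @ 7: {5,6}
'c' @ 8: {1,2,3,4,7,8}  [accepting]
'b' @ 9: {5,6}
'c' @ 10: {1,2,3,4,7,8}  [accepting]
after full input: {1,2,3,4,7,8}  (accept=1 in)

Answer: ACCEPT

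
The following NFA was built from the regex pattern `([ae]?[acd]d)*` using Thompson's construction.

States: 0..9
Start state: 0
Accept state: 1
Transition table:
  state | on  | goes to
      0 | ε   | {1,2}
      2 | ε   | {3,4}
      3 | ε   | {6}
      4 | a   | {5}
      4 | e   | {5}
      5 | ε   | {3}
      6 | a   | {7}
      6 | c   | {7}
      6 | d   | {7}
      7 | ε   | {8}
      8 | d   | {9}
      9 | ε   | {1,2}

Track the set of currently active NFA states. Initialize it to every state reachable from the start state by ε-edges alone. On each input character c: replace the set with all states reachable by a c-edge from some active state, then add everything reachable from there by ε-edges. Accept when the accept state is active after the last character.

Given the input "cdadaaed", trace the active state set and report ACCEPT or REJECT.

Answer: REJECT

Trace:
start: ε-closure({0}) = {0,1,2,3,4,6}
'c' @ 1: {7,8}
'd' @ 2: {1,2,3,4,6,9}  (accept∈set)
'a' @ 3: {3,5,6,7,8}
'd' @ 4: {1,2,3,4,6,7,8,9}  (accept∈set)
'a' @ 5: {3,5,6,7,8}
'a' @ 6: {7,8}
'e' @ 7: {}  — state set empty
rest 'd' ignored (set empty)
final: {}; accept 1 not in set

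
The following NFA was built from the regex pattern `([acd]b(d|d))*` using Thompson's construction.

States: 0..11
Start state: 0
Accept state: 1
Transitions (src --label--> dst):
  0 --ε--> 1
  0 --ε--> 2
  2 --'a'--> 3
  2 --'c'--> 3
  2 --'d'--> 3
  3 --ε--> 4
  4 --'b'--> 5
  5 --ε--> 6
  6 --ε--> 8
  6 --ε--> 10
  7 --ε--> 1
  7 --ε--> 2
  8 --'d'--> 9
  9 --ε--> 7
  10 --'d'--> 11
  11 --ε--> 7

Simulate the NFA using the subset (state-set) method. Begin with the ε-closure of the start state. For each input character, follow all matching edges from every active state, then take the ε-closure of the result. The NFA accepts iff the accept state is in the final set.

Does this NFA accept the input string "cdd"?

Answer: REJECT

Trace:
start: ε-closure({0}) = {0,1,2}
'c' @ 1: {3,4}
'd' @ 2: {}  — state set empty
rest 'd' ignored (set empty)
after full input: {}  (accept=1 not in)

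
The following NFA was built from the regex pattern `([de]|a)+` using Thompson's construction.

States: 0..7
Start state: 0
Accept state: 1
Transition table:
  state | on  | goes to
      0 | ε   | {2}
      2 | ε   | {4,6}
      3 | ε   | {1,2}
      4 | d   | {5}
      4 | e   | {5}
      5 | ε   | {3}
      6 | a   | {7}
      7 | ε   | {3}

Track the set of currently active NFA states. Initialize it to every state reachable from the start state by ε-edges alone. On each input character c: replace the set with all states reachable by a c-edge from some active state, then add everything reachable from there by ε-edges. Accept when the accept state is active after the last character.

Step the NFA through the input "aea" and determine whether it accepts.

Answer: ACCEPT

Steps:
start: ε-closure({0}) = {0,2,4,6}
'a' @ 1: {1,2,3,4,6,7}  ✓accept
'e' @ 2: {1,2,3,4,5,6}  ✓accept
'a' @ 3: {1,2,3,4,6,7}  ✓accept
final: {1,2,3,4,6,7}; accept 1 in set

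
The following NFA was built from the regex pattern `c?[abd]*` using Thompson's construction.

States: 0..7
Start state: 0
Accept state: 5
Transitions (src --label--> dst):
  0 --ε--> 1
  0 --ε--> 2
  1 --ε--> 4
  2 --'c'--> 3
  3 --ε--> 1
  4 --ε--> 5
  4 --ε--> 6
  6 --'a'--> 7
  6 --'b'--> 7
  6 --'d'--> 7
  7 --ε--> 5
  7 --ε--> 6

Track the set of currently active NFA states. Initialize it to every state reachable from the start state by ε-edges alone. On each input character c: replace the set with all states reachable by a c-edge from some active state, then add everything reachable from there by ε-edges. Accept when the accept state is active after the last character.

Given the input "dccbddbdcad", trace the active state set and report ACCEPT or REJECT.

Answer: REJECT

Steps:
start: ε-closure({0}) = {0,1,2,4,5,6}
'd' @ 1: {5,6,7}  [accepting]
'c' @ 2: {}  — no active states
rest 'cbddbdcad' ignored (set empty)
end set {} — state 5 not in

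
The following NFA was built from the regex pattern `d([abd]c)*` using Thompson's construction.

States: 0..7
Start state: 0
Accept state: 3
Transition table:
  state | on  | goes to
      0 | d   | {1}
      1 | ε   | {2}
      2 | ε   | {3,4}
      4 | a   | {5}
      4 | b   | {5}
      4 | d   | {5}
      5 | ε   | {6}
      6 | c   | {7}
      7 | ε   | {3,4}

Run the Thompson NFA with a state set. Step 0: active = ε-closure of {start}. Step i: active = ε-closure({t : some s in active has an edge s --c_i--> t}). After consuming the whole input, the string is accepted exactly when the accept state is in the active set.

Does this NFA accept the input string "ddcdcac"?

start: ε-closure({0}) = {0}
'd' @ 1: {1,2,3,4}  ✓accept
'd' @ 2: {5,6}
'c' @ 3: {3,4,7}  ✓accept
'd' @ 4: {5,6}
'c' @ 5: {3,4,7}  ✓accept
'a' @ 6: {5,6}
'c' @ 7: {3,4,7}  ✓accept
final: {3,4,7}; accept 3 in set

Answer: ACCEPT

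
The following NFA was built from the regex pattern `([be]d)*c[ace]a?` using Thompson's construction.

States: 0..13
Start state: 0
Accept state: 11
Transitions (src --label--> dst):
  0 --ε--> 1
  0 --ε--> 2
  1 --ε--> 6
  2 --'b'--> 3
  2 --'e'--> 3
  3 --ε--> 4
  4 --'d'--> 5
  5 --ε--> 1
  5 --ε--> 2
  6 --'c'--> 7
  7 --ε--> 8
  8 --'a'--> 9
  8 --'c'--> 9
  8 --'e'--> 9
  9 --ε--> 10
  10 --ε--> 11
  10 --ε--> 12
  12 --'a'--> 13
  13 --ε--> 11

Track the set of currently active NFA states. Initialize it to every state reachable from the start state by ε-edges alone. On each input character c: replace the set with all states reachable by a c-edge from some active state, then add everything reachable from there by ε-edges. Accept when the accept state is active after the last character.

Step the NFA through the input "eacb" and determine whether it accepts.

S₀ = ε-closure({0}) = {0,1,2,6}
'e' @ 1: {3,4}
'a' @ 2: {}  — state set empty
rest 'cb' ignored (set empty)
after full input: {}  (accept=11 not in)

Answer: REJECT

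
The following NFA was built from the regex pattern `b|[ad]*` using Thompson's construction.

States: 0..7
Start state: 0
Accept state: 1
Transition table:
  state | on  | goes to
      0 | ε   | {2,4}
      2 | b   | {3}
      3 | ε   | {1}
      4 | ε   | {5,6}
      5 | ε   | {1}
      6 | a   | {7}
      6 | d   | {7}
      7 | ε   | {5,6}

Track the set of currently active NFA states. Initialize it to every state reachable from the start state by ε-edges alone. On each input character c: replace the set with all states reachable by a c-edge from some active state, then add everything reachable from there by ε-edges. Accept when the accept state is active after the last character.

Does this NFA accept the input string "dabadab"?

start: ε-closure({0}) = {0,1,2,4,5,6}
'd' @ 1: {1,5,6,7}  ✓accept
'a' @ 2: {1,5,6,7}  ✓accept
'b' @ 3: {}  — dead — no transitions
rest 'adab' ignored (set empty)
final: {}; accept 1 not in set

Answer: REJECT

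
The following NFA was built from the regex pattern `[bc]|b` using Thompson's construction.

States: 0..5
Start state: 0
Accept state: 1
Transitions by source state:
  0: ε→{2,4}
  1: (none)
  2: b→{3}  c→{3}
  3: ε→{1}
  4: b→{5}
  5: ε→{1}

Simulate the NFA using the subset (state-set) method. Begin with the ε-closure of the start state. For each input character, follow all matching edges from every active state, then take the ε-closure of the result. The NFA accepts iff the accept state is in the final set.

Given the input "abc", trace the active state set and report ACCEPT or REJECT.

initial (ε-close {0}): {0,2,4}
'a' @ 1: {}  — state set empty
rest 'bc' ignored (set empty)
final: {}; accept 1 not in set

Answer: REJECT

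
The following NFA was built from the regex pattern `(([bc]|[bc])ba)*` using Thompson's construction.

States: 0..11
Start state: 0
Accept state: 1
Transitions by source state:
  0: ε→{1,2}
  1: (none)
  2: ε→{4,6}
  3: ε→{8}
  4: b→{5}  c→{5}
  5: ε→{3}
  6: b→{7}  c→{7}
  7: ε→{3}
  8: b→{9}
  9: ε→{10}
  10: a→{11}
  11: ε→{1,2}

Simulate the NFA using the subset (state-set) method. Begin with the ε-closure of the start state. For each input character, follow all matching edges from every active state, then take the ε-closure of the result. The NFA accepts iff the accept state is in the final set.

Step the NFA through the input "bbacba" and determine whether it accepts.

S₀ = ε-closure({0}) = {0,1,2,4,6}
'b' @ 1: {3,5,7,8}
'b' @ 2: {9,10}
'a' @ 3: {1,2,4,6,11}  [accepting]
'c' @ 4: {3,5,7,8}
'b' @ 5: {9,10}
'a' @ 6: {1,2,4,6,11}  [accepting]
end set {1,2,4,6,11} — state 1 in

Answer: ACCEPT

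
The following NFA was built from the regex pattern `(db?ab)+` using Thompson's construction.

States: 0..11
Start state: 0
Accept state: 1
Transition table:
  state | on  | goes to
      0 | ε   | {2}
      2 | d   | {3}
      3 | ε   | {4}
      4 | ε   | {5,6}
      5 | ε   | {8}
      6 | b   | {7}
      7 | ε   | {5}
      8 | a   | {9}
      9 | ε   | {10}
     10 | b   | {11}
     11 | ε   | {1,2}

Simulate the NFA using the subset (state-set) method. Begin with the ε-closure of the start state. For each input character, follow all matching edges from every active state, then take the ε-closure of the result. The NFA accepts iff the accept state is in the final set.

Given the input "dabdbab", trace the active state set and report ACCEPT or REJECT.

Answer: ACCEPT

Derivation:
start: ε-closure({0}) = {0,2}
'd' @ 1: {3,4,5,6,8}
'a' @ 2: {9,10}
'b' @ 3: {1,2,11}  (accept∈set)
'd' @ 4: {3,4,5,6,8}
'b' @ 5: {5,7,8}
'a' @ 6: {9,10}
'b' @ 7: {1,2,11}  (accept∈set)
end set {1,2,11} — state 1 in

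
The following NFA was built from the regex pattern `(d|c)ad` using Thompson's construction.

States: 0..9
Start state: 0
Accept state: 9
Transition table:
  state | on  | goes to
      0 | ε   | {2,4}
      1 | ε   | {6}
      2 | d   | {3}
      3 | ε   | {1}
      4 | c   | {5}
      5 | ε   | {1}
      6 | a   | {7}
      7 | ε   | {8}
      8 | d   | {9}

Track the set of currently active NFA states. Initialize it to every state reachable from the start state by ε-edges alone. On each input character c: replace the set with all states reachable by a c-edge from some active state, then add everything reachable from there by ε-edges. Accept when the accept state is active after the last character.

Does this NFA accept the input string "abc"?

initial (ε-close {0}): {0,2,4}
'a' @ 1: {}  — no active states
rest 'bc' ignored (set empty)
after full input: {}  (accept=9 not in)

Answer: REJECT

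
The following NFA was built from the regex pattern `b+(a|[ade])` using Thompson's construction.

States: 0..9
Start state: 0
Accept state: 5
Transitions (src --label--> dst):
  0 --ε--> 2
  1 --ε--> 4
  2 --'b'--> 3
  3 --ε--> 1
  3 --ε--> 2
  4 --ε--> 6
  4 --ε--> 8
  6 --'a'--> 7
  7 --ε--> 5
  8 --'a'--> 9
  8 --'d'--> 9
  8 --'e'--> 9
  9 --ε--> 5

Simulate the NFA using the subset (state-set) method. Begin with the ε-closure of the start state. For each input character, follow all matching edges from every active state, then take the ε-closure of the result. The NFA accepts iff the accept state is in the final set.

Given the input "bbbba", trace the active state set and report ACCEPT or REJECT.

Answer: ACCEPT

Derivation:
start: ε-closure({0}) = {0,2}
'b' @ 1: {1,2,3,4,6,8}
'b' @ 2: {1,2,3,4,6,8}
'b' @ 3: {1,2,3,4,6,8}
'b' @ 4: {1,2,3,4,6,8}
'a' @ 5: {5,7,9}  ✓accept
after full input: {5,7,9}  (accept=5 in)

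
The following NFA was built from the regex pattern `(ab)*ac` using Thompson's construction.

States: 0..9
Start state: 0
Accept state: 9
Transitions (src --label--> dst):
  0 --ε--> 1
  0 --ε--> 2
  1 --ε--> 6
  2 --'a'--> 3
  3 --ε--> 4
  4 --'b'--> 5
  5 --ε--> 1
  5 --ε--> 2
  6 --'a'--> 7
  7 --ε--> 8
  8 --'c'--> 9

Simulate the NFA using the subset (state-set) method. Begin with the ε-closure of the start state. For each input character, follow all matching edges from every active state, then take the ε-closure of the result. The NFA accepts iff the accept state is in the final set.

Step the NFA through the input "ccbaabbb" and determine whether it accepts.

Answer: REJECT

Trace:
initial (ε-close {0}): {0,1,2,6}
'c' @ 1: {}  — dead — no transitions
rest 'cbaabbb' ignored (set empty)
end set {} — state 9 not in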